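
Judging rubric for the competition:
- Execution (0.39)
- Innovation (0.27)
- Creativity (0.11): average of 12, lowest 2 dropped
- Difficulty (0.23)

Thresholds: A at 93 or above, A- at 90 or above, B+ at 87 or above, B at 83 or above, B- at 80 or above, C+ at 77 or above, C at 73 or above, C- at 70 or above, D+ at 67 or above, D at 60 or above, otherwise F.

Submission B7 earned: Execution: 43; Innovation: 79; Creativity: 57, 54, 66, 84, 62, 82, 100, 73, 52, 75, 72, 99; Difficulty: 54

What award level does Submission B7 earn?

Creativity: drop 52, 54 → average of remaining 10 = 770/10 = 77
Weighted total:
  Execution 43 × 0.39 = 16.77
  Innovation 79 × 0.27 = 21.33
  Creativity 77 × 0.11 = 8.47
  Difficulty 54 × 0.23 = 12.42
Sum = 58.99
58.99 < 60 → F

F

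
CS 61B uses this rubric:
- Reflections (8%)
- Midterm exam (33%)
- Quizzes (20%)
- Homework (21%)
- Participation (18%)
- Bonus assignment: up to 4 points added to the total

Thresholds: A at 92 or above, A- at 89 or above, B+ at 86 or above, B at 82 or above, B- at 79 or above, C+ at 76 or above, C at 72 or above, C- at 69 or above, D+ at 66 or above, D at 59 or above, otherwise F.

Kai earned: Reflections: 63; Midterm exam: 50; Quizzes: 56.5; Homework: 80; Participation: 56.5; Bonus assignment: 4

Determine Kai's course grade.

D

Weighted total:
  Reflections 63 × 0.08 = 5.04
  Midterm exam 50 × 0.33 = 16.5
  Quizzes 56.5 × 0.2 = 11.3
  Homework 80 × 0.21 = 16.8
  Participation 56.5 × 0.18 = 10.17
Sum = 59.81
Bonus assignment: 59.81 + 4 = 63.81
63.81 is ≥ 59 and < 66 → D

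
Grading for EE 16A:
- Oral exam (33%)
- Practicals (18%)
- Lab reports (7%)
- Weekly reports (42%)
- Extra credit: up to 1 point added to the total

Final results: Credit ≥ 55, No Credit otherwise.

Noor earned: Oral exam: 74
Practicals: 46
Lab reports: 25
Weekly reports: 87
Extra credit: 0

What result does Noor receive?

Credit

Weighted total:
  Oral exam 74 × 0.33 = 24.42
  Practicals 46 × 0.18 = 8.28
  Lab reports 25 × 0.07 = 1.75
  Weekly reports 87 × 0.42 = 36.54
Sum = 70.99
Extra credit: 70.99 + 0 = 70.99
70.99 ≥ 55 → Credit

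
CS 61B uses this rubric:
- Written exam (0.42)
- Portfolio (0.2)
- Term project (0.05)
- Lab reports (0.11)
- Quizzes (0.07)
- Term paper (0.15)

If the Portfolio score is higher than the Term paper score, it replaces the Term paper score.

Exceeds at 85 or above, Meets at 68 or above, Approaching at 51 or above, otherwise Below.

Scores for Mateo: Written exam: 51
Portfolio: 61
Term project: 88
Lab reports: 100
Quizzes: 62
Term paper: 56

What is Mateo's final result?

Portfolio (61) > Term paper (56), so Term paper counts as 61.
Weighted total:
  Written exam 51 × 0.42 = 21.42
  Portfolio 61 × 0.2 = 12.2
  Term project 88 × 0.05 = 4.4
  Lab reports 100 × 0.11 = 11
  Quizzes 62 × 0.07 = 4.34
  Term paper 61 × 0.15 = 9.15
Sum = 62.51
62.51 is ≥ 51 and < 68 → Approaching

Approaching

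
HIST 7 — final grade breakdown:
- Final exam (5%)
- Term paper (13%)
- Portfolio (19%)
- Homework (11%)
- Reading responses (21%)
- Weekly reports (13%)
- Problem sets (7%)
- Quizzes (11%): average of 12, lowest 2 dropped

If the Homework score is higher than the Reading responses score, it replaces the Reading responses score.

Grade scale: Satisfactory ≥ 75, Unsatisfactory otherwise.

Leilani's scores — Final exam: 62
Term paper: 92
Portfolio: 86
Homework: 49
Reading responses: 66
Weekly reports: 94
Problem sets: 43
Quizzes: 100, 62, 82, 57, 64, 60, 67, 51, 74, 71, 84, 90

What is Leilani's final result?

Unsatisfactory

Quizzes: drop 51, 57 → average of remaining 10 = 754/10 = 75.4
Homework (49) ≤ Reading responses (66), so Reading responses stays at 66.
Weighted total:
  Final exam 62 × 0.05 = 3.1
  Term paper 92 × 0.13 = 11.96
  Portfolio 86 × 0.19 = 16.34
  Homework 49 × 0.11 = 5.39
  Reading responses 66 × 0.21 = 13.86
  Weekly reports 94 × 0.13 = 12.22
  Problem sets 43 × 0.07 = 3.01
  Quizzes 75.4 × 0.11 = 8.294
Sum = 74.174
74.174 < 75 → Unsatisfactory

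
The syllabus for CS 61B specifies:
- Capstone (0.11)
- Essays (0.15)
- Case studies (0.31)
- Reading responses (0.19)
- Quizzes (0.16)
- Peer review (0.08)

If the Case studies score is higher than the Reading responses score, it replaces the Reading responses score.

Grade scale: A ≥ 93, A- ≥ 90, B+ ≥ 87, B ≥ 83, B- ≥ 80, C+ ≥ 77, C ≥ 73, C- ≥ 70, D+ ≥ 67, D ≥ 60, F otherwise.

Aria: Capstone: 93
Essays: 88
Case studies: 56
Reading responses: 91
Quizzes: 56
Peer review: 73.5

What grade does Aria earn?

C-

Case studies (56) ≤ Reading responses (91), so Reading responses stays at 91.
Weighted total:
  Capstone 93 × 0.11 = 10.23
  Essays 88 × 0.15 = 13.2
  Case studies 56 × 0.31 = 17.36
  Reading responses 91 × 0.19 = 17.29
  Quizzes 56 × 0.16 = 8.96
  Peer review 73.5 × 0.08 = 5.88
Sum = 72.92
72.92 is ≥ 70 and < 73 → C-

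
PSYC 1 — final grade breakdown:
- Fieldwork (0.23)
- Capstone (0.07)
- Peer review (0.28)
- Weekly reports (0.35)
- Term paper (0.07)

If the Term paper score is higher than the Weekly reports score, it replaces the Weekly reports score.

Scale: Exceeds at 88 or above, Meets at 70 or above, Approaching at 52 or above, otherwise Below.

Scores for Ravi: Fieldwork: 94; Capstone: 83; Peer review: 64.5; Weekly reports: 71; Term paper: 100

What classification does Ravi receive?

Meets

Term paper (100) > Weekly reports (71), so Weekly reports counts as 100.
Weighted total:
  Fieldwork 94 × 0.23 = 21.62
  Capstone 83 × 0.07 = 5.81
  Peer review 64.5 × 0.28 = 18.06
  Weekly reports 100 × 0.35 = 35
  Term paper 100 × 0.07 = 7
Sum = 87.49
87.49 is ≥ 70 and < 88 → Meets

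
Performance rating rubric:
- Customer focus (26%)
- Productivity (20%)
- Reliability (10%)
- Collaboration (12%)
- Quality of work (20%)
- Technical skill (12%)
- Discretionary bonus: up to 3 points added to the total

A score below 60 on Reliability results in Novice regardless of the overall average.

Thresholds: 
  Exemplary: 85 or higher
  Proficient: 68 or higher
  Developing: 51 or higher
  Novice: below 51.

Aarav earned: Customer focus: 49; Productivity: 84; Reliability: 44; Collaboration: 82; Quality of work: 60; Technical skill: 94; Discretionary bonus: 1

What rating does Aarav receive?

Reliability score 44 < 60: minimum not met.
Weighted total:
  Customer focus 49 × 0.26 = 12.74
  Productivity 84 × 0.2 = 16.8
  Reliability 44 × 0.1 = 4.4
  Collaboration 82 × 0.12 = 9.84
  Quality of work 60 × 0.2 = 12
  Technical skill 94 × 0.12 = 11.28
Sum = 67.06
Discretionary bonus: 67.06 + 1 = 68.06
Because the Reliability minimum was not met, the result is Novice.

Novice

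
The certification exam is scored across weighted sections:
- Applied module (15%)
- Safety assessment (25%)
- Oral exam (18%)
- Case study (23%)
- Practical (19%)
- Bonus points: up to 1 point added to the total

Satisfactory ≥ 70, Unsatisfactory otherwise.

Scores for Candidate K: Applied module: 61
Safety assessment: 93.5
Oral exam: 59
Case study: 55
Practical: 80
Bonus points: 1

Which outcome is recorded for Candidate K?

Weighted total:
  Applied module 61 × 0.15 = 9.15
  Safety assessment 93.5 × 0.25 = 23.375
  Oral exam 59 × 0.18 = 10.62
  Case study 55 × 0.23 = 12.65
  Practical 80 × 0.19 = 15.2
Sum = 70.995
Bonus points: 70.995 + 1 = 71.995
71.995 ≥ 70 → Satisfactory

Satisfactory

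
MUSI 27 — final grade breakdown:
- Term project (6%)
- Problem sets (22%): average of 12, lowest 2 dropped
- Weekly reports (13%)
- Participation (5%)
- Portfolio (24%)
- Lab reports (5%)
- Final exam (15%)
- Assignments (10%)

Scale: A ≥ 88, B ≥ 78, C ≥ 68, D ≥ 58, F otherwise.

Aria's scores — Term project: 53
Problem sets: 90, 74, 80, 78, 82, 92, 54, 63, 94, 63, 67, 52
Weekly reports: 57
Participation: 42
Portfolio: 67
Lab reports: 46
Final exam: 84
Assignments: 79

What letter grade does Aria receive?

C

Problem sets: drop 52, 54 → average of remaining 10 = 783/10 = 78.3
Weighted total:
  Term project 53 × 0.06 = 3.18
  Problem sets 78.3 × 0.22 = 17.226
  Weekly reports 57 × 0.13 = 7.41
  Participation 42 × 0.05 = 2.1
  Portfolio 67 × 0.24 = 16.08
  Lab reports 46 × 0.05 = 2.3
  Final exam 84 × 0.15 = 12.6
  Assignments 79 × 0.1 = 7.9
Sum = 68.796
68.796 is ≥ 68 and < 78 → C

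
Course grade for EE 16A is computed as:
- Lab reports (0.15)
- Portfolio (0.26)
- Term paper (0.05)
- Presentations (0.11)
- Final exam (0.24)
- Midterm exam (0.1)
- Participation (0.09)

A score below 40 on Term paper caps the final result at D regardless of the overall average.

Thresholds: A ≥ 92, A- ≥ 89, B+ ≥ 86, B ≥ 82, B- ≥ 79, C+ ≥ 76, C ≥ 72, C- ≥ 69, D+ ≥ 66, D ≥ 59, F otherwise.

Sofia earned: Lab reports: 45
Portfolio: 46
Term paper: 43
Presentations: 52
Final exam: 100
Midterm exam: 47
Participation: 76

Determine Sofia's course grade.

Term paper score 43 ≥ 40: minimum met.
Weighted total:
  Lab reports 45 × 0.15 = 6.75
  Portfolio 46 × 0.26 = 11.96
  Term paper 43 × 0.05 = 2.15
  Presentations 52 × 0.11 = 5.72
  Final exam 100 × 0.24 = 24
  Midterm exam 47 × 0.1 = 4.7
  Participation 76 × 0.09 = 6.84
Sum = 62.12
62.12 is ≥ 59 and < 66 → D

D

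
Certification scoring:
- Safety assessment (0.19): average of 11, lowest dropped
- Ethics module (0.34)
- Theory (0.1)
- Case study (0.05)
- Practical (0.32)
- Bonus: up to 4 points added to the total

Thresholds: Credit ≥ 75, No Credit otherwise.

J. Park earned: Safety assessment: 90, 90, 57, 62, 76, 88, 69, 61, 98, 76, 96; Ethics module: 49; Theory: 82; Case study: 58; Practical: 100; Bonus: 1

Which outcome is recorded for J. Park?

Credit

Safety assessment: drop 57 → average of remaining 10 = 806/10 = 80.6
Weighted total:
  Safety assessment 80.6 × 0.19 = 15.314
  Ethics module 49 × 0.34 = 16.66
  Theory 82 × 0.1 = 8.2
  Case study 58 × 0.05 = 2.9
  Practical 100 × 0.32 = 32
Sum = 75.074
Bonus: 75.074 + 1 = 76.074
76.074 ≥ 75 → Credit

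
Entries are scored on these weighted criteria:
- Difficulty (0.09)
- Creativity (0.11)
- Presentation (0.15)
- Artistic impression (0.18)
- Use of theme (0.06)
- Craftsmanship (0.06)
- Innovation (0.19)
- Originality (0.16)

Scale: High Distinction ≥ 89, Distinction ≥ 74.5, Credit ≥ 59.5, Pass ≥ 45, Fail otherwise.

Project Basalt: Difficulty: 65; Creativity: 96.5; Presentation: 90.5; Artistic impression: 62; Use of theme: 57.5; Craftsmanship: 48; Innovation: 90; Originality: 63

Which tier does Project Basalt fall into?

Distinction

Weighted total:
  Difficulty 65 × 0.09 = 5.85
  Creativity 96.5 × 0.11 = 10.615
  Presentation 90.5 × 0.15 = 13.575
  Artistic impression 62 × 0.18 = 11.16
  Use of theme 57.5 × 0.06 = 3.45
  Craftsmanship 48 × 0.06 = 2.88
  Innovation 90 × 0.19 = 17.1
  Originality 63 × 0.16 = 10.08
Sum = 74.71
74.71 is ≥ 74.5 and < 89 → Distinction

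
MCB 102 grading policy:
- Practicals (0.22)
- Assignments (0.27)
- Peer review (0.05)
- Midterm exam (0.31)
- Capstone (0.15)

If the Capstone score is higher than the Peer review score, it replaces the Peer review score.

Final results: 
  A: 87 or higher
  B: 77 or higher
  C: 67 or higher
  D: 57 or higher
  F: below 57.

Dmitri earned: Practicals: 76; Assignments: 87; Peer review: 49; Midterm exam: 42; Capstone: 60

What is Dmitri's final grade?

Capstone (60) > Peer review (49), so Peer review counts as 60.
Weighted total:
  Practicals 76 × 0.22 = 16.72
  Assignments 87 × 0.27 = 23.49
  Peer review 60 × 0.05 = 3
  Midterm exam 42 × 0.31 = 13.02
  Capstone 60 × 0.15 = 9
Sum = 65.23
65.23 is ≥ 57 and < 67 → D

D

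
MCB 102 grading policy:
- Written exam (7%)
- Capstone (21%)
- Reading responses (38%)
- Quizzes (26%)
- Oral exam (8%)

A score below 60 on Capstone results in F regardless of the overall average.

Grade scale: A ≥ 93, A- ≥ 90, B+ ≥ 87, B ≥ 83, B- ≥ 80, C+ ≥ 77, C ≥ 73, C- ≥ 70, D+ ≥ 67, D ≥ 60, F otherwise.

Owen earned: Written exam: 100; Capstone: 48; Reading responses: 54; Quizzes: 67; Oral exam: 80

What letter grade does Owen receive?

F

Capstone score 48 < 60: minimum not met.
Weighted total:
  Written exam 100 × 0.07 = 7
  Capstone 48 × 0.21 = 10.08
  Reading responses 54 × 0.38 = 20.52
  Quizzes 67 × 0.26 = 17.42
  Oral exam 80 × 0.08 = 6.4
Sum = 61.42
Because the Capstone minimum was not met, the result is F.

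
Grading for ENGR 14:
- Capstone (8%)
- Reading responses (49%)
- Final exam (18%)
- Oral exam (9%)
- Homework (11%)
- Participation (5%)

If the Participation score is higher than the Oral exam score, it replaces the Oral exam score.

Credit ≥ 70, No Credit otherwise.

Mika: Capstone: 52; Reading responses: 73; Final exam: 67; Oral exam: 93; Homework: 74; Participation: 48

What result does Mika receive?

Credit

Participation (48) ≤ Oral exam (93), so Oral exam stays at 93.
Weighted total:
  Capstone 52 × 0.08 = 4.16
  Reading responses 73 × 0.49 = 35.77
  Final exam 67 × 0.18 = 12.06
  Oral exam 93 × 0.09 = 8.37
  Homework 74 × 0.11 = 8.14
  Participation 48 × 0.05 = 2.4
Sum = 70.9
70.9 ≥ 70 → Credit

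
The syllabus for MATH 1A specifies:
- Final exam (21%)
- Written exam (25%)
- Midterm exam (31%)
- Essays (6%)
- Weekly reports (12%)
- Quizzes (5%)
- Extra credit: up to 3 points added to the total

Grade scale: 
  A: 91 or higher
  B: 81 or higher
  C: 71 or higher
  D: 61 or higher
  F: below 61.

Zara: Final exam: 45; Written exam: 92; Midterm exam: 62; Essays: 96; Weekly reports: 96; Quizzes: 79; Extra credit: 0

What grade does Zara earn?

C

Weighted total:
  Final exam 45 × 0.21 = 9.45
  Written exam 92 × 0.25 = 23
  Midterm exam 62 × 0.31 = 19.22
  Essays 96 × 0.06 = 5.76
  Weekly reports 96 × 0.12 = 11.52
  Quizzes 79 × 0.05 = 3.95
Sum = 72.9
Extra credit: 72.9 + 0 = 72.9
72.9 is ≥ 71 and < 81 → C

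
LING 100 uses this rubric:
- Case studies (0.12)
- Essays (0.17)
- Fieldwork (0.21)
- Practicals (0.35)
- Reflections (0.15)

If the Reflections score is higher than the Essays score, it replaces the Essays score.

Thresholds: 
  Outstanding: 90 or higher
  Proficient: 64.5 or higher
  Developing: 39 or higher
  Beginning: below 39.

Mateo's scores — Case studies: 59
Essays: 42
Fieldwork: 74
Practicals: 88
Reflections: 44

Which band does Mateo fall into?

Proficient

Reflections (44) > Essays (42), so Essays counts as 44.
Weighted total:
  Case studies 59 × 0.12 = 7.08
  Essays 44 × 0.17 = 7.48
  Fieldwork 74 × 0.21 = 15.54
  Practicals 88 × 0.35 = 30.8
  Reflections 44 × 0.15 = 6.6
Sum = 67.5
67.5 is ≥ 64.5 and < 90 → Proficient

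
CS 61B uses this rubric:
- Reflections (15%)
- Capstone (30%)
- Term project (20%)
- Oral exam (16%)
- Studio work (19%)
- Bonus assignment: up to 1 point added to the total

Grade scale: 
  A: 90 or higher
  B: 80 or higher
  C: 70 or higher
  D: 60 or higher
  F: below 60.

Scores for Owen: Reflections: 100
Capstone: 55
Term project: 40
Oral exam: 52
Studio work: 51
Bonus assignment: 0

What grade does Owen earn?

Weighted total:
  Reflections 100 × 0.15 = 15
  Capstone 55 × 0.3 = 16.5
  Term project 40 × 0.2 = 8
  Oral exam 52 × 0.16 = 8.32
  Studio work 51 × 0.19 = 9.69
Sum = 57.51
Bonus assignment: 57.51 + 0 = 57.51
57.51 < 60 → F

F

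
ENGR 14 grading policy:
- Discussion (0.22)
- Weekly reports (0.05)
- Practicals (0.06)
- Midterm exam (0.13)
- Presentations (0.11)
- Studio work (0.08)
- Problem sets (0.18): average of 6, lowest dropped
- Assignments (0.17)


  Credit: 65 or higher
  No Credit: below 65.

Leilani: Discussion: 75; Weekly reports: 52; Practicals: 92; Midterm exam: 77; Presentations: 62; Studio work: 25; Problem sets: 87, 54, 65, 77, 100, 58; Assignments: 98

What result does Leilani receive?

Credit

Problem sets: drop 54 → average of remaining 5 = 387/5 = 77.4
Weighted total:
  Discussion 75 × 0.22 = 16.5
  Weekly reports 52 × 0.05 = 2.6
  Practicals 92 × 0.06 = 5.52
  Midterm exam 77 × 0.13 = 10.01
  Presentations 62 × 0.11 = 6.82
  Studio work 25 × 0.08 = 2
  Problem sets 77.4 × 0.18 = 13.932
  Assignments 98 × 0.17 = 16.66
Sum = 74.042
74.042 ≥ 65 → Credit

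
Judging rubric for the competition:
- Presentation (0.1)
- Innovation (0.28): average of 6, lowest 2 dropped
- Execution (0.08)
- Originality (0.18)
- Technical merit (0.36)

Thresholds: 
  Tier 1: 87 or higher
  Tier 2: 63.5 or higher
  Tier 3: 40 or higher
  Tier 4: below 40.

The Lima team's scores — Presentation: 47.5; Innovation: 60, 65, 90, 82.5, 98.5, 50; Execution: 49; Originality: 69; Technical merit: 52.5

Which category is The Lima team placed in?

Innovation: drop 50, 60 → average of remaining 4 = 336/4 = 84
Weighted total:
  Presentation 47.5 × 0.1 = 4.75
  Innovation 84 × 0.28 = 23.52
  Execution 49 × 0.08 = 3.92
  Originality 69 × 0.18 = 12.42
  Technical merit 52.5 × 0.36 = 18.9
Sum = 63.51
63.51 is ≥ 63.5 and < 87 → Tier 2

Tier 2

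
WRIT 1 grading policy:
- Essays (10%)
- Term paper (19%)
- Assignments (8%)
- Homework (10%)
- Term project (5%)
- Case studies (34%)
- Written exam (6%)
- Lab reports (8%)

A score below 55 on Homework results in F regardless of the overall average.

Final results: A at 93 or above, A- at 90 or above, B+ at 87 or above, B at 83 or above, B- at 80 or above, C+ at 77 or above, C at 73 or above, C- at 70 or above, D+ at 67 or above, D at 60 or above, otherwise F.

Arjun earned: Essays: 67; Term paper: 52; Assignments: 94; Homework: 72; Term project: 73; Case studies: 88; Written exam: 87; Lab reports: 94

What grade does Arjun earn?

C+

Homework score 72 ≥ 55: minimum met.
Weighted total:
  Essays 67 × 0.1 = 6.7
  Term paper 52 × 0.19 = 9.88
  Assignments 94 × 0.08 = 7.52
  Homework 72 × 0.1 = 7.2
  Term project 73 × 0.05 = 3.65
  Case studies 88 × 0.34 = 29.92
  Written exam 87 × 0.06 = 5.22
  Lab reports 94 × 0.08 = 7.52
Sum = 77.61
77.61 is ≥ 77 and < 80 → C+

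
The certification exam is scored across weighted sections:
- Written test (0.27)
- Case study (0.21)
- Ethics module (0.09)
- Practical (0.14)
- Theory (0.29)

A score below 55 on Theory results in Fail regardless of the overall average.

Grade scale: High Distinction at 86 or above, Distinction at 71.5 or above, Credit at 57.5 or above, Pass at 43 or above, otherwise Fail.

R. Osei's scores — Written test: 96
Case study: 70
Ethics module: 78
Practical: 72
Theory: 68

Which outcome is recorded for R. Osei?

Distinction

Theory score 68 ≥ 55: minimum met.
Weighted total:
  Written test 96 × 0.27 = 25.92
  Case study 70 × 0.21 = 14.7
  Ethics module 78 × 0.09 = 7.02
  Practical 72 × 0.14 = 10.08
  Theory 68 × 0.29 = 19.72
Sum = 77.44
77.44 is ≥ 71.5 and < 86 → Distinction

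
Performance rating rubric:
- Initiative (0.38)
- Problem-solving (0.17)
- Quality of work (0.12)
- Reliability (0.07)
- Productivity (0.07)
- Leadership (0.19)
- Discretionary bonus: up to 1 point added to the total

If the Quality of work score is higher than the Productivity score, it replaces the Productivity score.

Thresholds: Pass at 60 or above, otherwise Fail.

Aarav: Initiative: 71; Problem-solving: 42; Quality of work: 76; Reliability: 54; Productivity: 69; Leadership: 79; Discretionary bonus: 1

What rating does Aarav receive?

Quality of work (76) > Productivity (69), so Productivity counts as 76.
Weighted total:
  Initiative 71 × 0.38 = 26.98
  Problem-solving 42 × 0.17 = 7.14
  Quality of work 76 × 0.12 = 9.12
  Reliability 54 × 0.07 = 3.78
  Productivity 76 × 0.07 = 5.32
  Leadership 79 × 0.19 = 15.01
Sum = 67.35
Discretionary bonus: 67.35 + 1 = 68.35
68.35 ≥ 60 → Pass

Pass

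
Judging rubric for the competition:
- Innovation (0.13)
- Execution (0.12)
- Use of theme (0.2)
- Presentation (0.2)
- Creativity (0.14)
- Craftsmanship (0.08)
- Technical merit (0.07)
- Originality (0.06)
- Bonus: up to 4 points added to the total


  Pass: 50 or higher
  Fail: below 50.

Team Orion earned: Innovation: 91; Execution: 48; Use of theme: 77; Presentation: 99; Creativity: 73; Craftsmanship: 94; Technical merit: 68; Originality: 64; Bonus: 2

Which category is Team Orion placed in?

Pass

Weighted total:
  Innovation 91 × 0.13 = 11.83
  Execution 48 × 0.12 = 5.76
  Use of theme 77 × 0.2 = 15.4
  Presentation 99 × 0.2 = 19.8
  Creativity 73 × 0.14 = 10.22
  Craftsmanship 94 × 0.08 = 7.52
  Technical merit 68 × 0.07 = 4.76
  Originality 64 × 0.06 = 3.84
Sum = 79.13
Bonus: 79.13 + 2 = 81.13
81.13 ≥ 50 → Pass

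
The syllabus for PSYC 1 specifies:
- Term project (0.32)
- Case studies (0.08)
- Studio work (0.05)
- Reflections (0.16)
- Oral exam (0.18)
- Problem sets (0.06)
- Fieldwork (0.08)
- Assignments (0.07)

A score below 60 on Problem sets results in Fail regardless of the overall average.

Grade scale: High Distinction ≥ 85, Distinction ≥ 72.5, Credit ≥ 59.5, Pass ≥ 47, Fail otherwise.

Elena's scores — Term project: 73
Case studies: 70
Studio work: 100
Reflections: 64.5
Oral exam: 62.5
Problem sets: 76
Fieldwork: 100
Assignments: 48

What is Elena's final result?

Credit

Problem sets score 76 ≥ 60: minimum met.
Weighted total:
  Term project 73 × 0.32 = 23.36
  Case studies 70 × 0.08 = 5.6
  Studio work 100 × 0.05 = 5
  Reflections 64.5 × 0.16 = 10.32
  Oral exam 62.5 × 0.18 = 11.25
  Problem sets 76 × 0.06 = 4.56
  Fieldwork 100 × 0.08 = 8
  Assignments 48 × 0.07 = 3.36
Sum = 71.45
71.45 is ≥ 59.5 and < 72.5 → Credit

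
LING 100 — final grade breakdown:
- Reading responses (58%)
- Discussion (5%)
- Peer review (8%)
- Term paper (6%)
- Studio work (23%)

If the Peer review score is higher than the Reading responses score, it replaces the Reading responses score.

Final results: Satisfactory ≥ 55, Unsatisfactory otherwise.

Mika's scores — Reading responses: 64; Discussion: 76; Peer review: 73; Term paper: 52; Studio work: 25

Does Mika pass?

Peer review (73) > Reading responses (64), so Reading responses counts as 73.
Weighted total:
  Reading responses 73 × 0.58 = 42.34
  Discussion 76 × 0.05 = 3.8
  Peer review 73 × 0.08 = 5.84
  Term paper 52 × 0.06 = 3.12
  Studio work 25 × 0.23 = 5.75
Sum = 60.85
60.85 ≥ 55 → Satisfactory

Satisfactory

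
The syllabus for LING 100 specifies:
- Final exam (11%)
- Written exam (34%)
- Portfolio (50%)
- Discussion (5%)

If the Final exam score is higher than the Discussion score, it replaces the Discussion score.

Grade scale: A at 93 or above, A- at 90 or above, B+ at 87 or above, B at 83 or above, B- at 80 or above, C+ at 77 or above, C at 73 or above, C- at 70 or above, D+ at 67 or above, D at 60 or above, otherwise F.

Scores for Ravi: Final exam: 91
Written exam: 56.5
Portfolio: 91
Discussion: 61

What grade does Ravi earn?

C+

Final exam (91) > Discussion (61), so Discussion counts as 91.
Weighted total:
  Final exam 91 × 0.11 = 10.01
  Written exam 56.5 × 0.34 = 19.21
  Portfolio 91 × 0.5 = 45.5
  Discussion 91 × 0.05 = 4.55
Sum = 79.27
79.27 is ≥ 77 and < 80 → C+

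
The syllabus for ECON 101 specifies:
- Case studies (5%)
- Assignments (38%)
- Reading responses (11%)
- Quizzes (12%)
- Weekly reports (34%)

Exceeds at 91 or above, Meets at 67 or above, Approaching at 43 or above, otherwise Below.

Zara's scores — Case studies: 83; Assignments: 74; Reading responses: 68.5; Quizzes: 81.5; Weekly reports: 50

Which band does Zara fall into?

Weighted total:
  Case studies 83 × 0.05 = 4.15
  Assignments 74 × 0.38 = 28.12
  Reading responses 68.5 × 0.11 = 7.535
  Quizzes 81.5 × 0.12 = 9.78
  Weekly reports 50 × 0.34 = 17
Sum = 66.585
66.585 is ≥ 43 and < 67 → Approaching

Approaching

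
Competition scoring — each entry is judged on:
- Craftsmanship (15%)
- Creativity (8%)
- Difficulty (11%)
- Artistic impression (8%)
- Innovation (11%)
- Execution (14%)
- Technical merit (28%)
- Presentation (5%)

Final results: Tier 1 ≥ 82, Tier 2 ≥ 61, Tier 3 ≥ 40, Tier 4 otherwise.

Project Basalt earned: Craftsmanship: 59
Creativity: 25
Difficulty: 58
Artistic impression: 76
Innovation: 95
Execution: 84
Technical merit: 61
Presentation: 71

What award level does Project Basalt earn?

Tier 2

Weighted total:
  Craftsmanship 59 × 0.15 = 8.85
  Creativity 25 × 0.08 = 2
  Difficulty 58 × 0.11 = 6.38
  Artistic impression 76 × 0.08 = 6.08
  Innovation 95 × 0.11 = 10.45
  Execution 84 × 0.14 = 11.76
  Technical merit 61 × 0.28 = 17.08
  Presentation 71 × 0.05 = 3.55
Sum = 66.15
66.15 is ≥ 61 and < 82 → Tier 2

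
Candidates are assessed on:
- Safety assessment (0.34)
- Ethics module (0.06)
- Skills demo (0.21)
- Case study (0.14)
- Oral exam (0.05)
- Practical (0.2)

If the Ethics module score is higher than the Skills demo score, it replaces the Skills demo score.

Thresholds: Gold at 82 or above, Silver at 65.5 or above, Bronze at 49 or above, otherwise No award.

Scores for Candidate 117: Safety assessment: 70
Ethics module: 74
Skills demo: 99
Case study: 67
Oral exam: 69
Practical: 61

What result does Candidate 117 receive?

Ethics module (74) ≤ Skills demo (99), so Skills demo stays at 99.
Weighted total:
  Safety assessment 70 × 0.34 = 23.8
  Ethics module 74 × 0.06 = 4.44
  Skills demo 99 × 0.21 = 20.79
  Case study 67 × 0.14 = 9.38
  Oral exam 69 × 0.05 = 3.45
  Practical 61 × 0.2 = 12.2
Sum = 74.06
74.06 is ≥ 65.5 and < 82 → Silver

Silver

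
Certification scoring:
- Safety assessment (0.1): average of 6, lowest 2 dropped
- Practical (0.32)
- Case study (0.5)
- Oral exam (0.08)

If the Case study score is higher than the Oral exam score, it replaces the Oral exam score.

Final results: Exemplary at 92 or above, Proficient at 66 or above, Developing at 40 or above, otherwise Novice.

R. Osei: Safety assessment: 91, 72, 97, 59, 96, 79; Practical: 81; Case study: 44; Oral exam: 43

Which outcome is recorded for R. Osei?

Safety assessment: drop 59, 72 → average of remaining 4 = 363/4 = 90.75
Case study (44) > Oral exam (43), so Oral exam counts as 44.
Weighted total:
  Safety assessment 90.75 × 0.1 = 9.075
  Practical 81 × 0.32 = 25.92
  Case study 44 × 0.5 = 22
  Oral exam 44 × 0.08 = 3.52
Sum = 60.515
60.515 is ≥ 40 and < 66 → Developing

Developing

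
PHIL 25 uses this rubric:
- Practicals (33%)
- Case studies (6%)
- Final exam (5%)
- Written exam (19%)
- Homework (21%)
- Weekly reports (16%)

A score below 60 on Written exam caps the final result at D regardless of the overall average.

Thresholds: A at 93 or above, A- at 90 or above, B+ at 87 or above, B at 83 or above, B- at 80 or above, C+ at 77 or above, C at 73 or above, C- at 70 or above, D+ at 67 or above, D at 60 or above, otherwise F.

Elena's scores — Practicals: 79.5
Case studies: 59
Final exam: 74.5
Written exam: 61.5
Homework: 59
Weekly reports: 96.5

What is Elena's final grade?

C

Written exam score 61.5 ≥ 60: minimum met.
Weighted total:
  Practicals 79.5 × 0.33 = 26.235
  Case studies 59 × 0.06 = 3.54
  Final exam 74.5 × 0.05 = 3.725
  Written exam 61.5 × 0.19 = 11.685
  Homework 59 × 0.21 = 12.39
  Weekly reports 96.5 × 0.16 = 15.44
Sum = 73.015
73.015 is ≥ 73 and < 77 → C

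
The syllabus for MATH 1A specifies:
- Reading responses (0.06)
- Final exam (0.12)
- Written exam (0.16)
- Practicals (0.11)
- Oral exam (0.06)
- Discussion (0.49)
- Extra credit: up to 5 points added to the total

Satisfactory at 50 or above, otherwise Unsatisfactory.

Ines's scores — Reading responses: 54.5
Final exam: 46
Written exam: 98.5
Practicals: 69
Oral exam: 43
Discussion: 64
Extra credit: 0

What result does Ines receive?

Satisfactory

Weighted total:
  Reading responses 54.5 × 0.06 = 3.27
  Final exam 46 × 0.12 = 5.52
  Written exam 98.5 × 0.16 = 15.76
  Practicals 69 × 0.11 = 7.59
  Oral exam 43 × 0.06 = 2.58
  Discussion 64 × 0.49 = 31.36
Sum = 66.08
Extra credit: 66.08 + 0 = 66.08
66.08 ≥ 50 → Satisfactory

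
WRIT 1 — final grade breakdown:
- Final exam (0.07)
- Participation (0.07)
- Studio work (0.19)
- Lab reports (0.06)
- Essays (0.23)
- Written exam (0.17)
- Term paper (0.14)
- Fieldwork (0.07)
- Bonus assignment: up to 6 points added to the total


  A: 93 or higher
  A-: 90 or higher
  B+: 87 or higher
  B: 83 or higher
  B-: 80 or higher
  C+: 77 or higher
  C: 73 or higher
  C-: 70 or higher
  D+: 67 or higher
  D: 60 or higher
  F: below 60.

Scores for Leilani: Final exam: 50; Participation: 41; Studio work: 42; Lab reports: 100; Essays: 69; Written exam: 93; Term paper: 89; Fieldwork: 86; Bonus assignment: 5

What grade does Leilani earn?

C

Weighted total:
  Final exam 50 × 0.07 = 3.5
  Participation 41 × 0.07 = 2.87
  Studio work 42 × 0.19 = 7.98
  Lab reports 100 × 0.06 = 6
  Essays 69 × 0.23 = 15.87
  Written exam 93 × 0.17 = 15.81
  Term paper 89 × 0.14 = 12.46
  Fieldwork 86 × 0.07 = 6.02
Sum = 70.51
Bonus assignment: 70.51 + 5 = 75.51
75.51 is ≥ 73 and < 77 → C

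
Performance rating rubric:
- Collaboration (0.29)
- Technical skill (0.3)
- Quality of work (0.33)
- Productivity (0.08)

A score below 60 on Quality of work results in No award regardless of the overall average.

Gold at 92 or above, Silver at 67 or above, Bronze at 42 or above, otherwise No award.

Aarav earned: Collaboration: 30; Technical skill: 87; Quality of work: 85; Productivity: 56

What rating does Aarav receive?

Silver

Quality of work score 85 ≥ 60: minimum met.
Weighted total:
  Collaboration 30 × 0.29 = 8.7
  Technical skill 87 × 0.3 = 26.1
  Quality of work 85 × 0.33 = 28.05
  Productivity 56 × 0.08 = 4.48
Sum = 67.33
67.33 is ≥ 67 and < 92 → Silver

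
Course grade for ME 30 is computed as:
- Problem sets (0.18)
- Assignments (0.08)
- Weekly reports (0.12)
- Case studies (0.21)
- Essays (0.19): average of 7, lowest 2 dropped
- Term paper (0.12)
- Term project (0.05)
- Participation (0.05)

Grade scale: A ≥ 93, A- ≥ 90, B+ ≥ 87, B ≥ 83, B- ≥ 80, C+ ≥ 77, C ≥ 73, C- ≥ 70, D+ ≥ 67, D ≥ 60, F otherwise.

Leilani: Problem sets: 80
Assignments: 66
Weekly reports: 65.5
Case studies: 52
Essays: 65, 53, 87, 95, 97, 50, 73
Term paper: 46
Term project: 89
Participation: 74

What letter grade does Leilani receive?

Essays: drop 50, 53 → average of remaining 5 = 417/5 = 83.4
Weighted total:
  Problem sets 80 × 0.18 = 14.4
  Assignments 66 × 0.08 = 5.28
  Weekly reports 65.5 × 0.12 = 7.86
  Case studies 52 × 0.21 = 10.92
  Essays 83.4 × 0.19 = 15.846
  Term paper 46 × 0.12 = 5.52
  Term project 89 × 0.05 = 4.45
  Participation 74 × 0.05 = 3.7
Sum = 67.976
67.976 is ≥ 67 and < 70 → D+

D+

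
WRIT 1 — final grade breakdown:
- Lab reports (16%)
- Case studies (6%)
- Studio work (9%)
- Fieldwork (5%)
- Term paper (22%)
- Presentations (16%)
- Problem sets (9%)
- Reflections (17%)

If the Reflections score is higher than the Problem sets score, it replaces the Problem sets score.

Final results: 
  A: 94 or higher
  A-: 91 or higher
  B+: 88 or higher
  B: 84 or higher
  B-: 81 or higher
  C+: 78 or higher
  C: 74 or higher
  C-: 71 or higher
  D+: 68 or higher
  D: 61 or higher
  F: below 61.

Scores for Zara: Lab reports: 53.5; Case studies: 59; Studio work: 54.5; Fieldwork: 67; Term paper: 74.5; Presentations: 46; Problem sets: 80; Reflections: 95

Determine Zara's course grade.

Reflections (95) > Problem sets (80), so Problem sets counts as 95.
Weighted total:
  Lab reports 53.5 × 0.16 = 8.56
  Case studies 59 × 0.06 = 3.54
  Studio work 54.5 × 0.09 = 4.905
  Fieldwork 67 × 0.05 = 3.35
  Term paper 74.5 × 0.22 = 16.39
  Presentations 46 × 0.16 = 7.36
  Problem sets 95 × 0.09 = 8.55
  Reflections 95 × 0.17 = 16.15
Sum = 68.805
68.805 is ≥ 68 and < 71 → D+

D+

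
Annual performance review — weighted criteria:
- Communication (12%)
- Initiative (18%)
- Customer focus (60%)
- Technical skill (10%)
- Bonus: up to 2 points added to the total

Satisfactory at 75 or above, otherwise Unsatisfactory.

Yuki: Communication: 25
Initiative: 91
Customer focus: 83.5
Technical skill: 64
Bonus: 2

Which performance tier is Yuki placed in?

Weighted total:
  Communication 25 × 0.12 = 3
  Initiative 91 × 0.18 = 16.38
  Customer focus 83.5 × 0.6 = 50.1
  Technical skill 64 × 0.1 = 6.4
Sum = 75.88
Bonus: 75.88 + 2 = 77.88
77.88 ≥ 75 → Satisfactory

Satisfactory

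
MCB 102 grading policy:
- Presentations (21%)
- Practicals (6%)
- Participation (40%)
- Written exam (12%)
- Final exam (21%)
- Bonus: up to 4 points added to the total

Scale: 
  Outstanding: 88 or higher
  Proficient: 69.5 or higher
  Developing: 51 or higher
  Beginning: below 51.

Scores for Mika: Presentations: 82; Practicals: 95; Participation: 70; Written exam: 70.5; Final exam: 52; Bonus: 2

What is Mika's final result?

Proficient

Weighted total:
  Presentations 82 × 0.21 = 17.22
  Practicals 95 × 0.06 = 5.7
  Participation 70 × 0.4 = 28
  Written exam 70.5 × 0.12 = 8.46
  Final exam 52 × 0.21 = 10.92
Sum = 70.3
Bonus: 70.3 + 2 = 72.3
72.3 is ≥ 69.5 and < 88 → Proficient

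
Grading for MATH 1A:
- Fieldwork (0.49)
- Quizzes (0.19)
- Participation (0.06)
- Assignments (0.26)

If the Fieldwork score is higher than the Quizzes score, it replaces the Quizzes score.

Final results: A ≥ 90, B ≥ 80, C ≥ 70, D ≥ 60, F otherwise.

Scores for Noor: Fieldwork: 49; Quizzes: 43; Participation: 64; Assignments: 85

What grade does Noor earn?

F

Fieldwork (49) > Quizzes (43), so Quizzes counts as 49.
Weighted total:
  Fieldwork 49 × 0.49 = 24.01
  Quizzes 49 × 0.19 = 9.31
  Participation 64 × 0.06 = 3.84
  Assignments 85 × 0.26 = 22.1
Sum = 59.26
59.26 < 60 → F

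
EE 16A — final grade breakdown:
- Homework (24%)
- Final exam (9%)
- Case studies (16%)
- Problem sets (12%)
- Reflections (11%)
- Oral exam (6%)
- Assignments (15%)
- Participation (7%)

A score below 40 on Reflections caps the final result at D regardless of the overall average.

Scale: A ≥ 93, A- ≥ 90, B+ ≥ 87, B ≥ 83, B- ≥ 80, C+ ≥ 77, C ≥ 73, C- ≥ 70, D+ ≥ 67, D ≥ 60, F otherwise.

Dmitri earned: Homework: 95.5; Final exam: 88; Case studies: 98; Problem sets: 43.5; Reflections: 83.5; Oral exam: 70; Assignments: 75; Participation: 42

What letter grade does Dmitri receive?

C+

Reflections score 83.5 ≥ 40: minimum met.
Weighted total:
  Homework 95.5 × 0.24 = 22.92
  Final exam 88 × 0.09 = 7.92
  Case studies 98 × 0.16 = 15.68
  Problem sets 43.5 × 0.12 = 5.22
  Reflections 83.5 × 0.11 = 9.185
  Oral exam 70 × 0.06 = 4.2
  Assignments 75 × 0.15 = 11.25
  Participation 42 × 0.07 = 2.94
Sum = 79.315
79.315 is ≥ 77 and < 80 → C+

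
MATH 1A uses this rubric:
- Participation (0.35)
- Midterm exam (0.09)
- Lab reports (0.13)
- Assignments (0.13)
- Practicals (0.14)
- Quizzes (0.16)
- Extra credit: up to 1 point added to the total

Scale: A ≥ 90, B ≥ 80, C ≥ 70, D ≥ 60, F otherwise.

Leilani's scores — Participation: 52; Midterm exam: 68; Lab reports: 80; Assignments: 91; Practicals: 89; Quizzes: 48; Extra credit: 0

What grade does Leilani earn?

Weighted total:
  Participation 52 × 0.35 = 18.2
  Midterm exam 68 × 0.09 = 6.12
  Lab reports 80 × 0.13 = 10.4
  Assignments 91 × 0.13 = 11.83
  Practicals 89 × 0.14 = 12.46
  Quizzes 48 × 0.16 = 7.68
Sum = 66.69
Extra credit: 66.69 + 0 = 66.69
66.69 is ≥ 60 and < 70 → D

D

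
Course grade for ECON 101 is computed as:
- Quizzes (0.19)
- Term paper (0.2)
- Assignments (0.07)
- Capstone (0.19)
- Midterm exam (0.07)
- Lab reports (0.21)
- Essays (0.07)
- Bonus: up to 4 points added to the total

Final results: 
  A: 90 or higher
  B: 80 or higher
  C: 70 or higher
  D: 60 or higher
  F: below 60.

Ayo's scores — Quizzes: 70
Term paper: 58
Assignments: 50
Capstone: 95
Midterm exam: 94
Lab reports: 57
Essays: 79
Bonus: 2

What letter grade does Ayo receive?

Weighted total:
  Quizzes 70 × 0.19 = 13.3
  Term paper 58 × 0.2 = 11.6
  Assignments 50 × 0.07 = 3.5
  Capstone 95 × 0.19 = 18.05
  Midterm exam 94 × 0.07 = 6.58
  Lab reports 57 × 0.21 = 11.97
  Essays 79 × 0.07 = 5.53
Sum = 70.53
Bonus: 70.53 + 2 = 72.53
72.53 is ≥ 70 and < 80 → C

C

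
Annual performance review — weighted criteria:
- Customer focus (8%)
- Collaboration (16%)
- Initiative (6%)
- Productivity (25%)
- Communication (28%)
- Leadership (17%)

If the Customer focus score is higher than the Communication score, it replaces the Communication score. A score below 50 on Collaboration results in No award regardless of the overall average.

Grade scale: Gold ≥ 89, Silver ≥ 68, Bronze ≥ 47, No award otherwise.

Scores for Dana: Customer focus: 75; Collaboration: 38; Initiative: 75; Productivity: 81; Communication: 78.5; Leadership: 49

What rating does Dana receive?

No award

Customer focus (75) ≤ Communication (78.5), so Communication stays at 78.5.
Collaboration score 38 < 50: minimum not met.
Weighted total:
  Customer focus 75 × 0.08 = 6
  Collaboration 38 × 0.16 = 6.08
  Initiative 75 × 0.06 = 4.5
  Productivity 81 × 0.25 = 20.25
  Communication 78.5 × 0.28 = 21.98
  Leadership 49 × 0.17 = 8.33
Sum = 67.14
Because the Collaboration minimum was not met, the result is No award.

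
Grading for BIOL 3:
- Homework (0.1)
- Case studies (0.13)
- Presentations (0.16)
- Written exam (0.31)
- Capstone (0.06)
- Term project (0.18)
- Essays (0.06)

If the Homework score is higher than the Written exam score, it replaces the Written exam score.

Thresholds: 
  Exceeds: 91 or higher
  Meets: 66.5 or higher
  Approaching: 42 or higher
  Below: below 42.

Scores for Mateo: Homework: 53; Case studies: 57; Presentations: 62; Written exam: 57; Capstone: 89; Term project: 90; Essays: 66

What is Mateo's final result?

Homework (53) ≤ Written exam (57), so Written exam stays at 57.
Weighted total:
  Homework 53 × 0.1 = 5.3
  Case studies 57 × 0.13 = 7.41
  Presentations 62 × 0.16 = 9.92
  Written exam 57 × 0.31 = 17.67
  Capstone 89 × 0.06 = 5.34
  Term project 90 × 0.18 = 16.2
  Essays 66 × 0.06 = 3.96
Sum = 65.8
65.8 is ≥ 42 and < 66.5 → Approaching

Approaching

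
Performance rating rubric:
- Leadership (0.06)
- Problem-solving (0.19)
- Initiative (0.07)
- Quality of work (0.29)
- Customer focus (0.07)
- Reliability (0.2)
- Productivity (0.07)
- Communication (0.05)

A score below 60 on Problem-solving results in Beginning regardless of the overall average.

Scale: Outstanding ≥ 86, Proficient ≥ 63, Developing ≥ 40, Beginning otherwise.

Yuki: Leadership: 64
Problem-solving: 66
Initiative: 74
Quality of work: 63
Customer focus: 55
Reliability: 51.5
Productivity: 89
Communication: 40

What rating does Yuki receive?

Developing

Problem-solving score 66 ≥ 60: minimum met.
Weighted total:
  Leadership 64 × 0.06 = 3.84
  Problem-solving 66 × 0.19 = 12.54
  Initiative 74 × 0.07 = 5.18
  Quality of work 63 × 0.29 = 18.27
  Customer focus 55 × 0.07 = 3.85
  Reliability 51.5 × 0.2 = 10.3
  Productivity 89 × 0.07 = 6.23
  Communication 40 × 0.05 = 2
Sum = 62.21
62.21 is ≥ 40 and < 63 → Developing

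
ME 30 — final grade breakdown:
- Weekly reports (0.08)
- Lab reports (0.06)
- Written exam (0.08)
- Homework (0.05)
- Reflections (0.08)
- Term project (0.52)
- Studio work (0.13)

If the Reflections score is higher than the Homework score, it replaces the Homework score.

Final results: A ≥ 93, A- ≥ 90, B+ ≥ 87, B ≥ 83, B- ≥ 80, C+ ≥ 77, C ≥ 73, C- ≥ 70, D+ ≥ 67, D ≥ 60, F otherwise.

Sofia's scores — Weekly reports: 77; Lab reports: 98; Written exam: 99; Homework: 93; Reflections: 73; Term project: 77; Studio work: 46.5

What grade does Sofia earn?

Reflections (73) ≤ Homework (93), so Homework stays at 93.
Weighted total:
  Weekly reports 77 × 0.08 = 6.16
  Lab reports 98 × 0.06 = 5.88
  Written exam 99 × 0.08 = 7.92
  Homework 93 × 0.05 = 4.65
  Reflections 73 × 0.08 = 5.84
  Term project 77 × 0.52 = 40.04
  Studio work 46.5 × 0.13 = 6.045
Sum = 76.535
76.535 is ≥ 73 and < 77 → C

C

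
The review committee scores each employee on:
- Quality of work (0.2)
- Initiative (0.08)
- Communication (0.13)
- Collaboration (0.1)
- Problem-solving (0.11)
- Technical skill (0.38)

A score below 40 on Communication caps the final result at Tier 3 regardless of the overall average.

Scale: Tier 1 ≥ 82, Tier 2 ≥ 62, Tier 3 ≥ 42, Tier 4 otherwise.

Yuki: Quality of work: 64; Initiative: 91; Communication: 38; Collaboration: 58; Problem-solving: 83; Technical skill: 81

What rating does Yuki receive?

Tier 3

Communication score 38 < 40: minimum not met.
Weighted total:
  Quality of work 64 × 0.2 = 12.8
  Initiative 91 × 0.08 = 7.28
  Communication 38 × 0.13 = 4.94
  Collaboration 58 × 0.1 = 5.8
  Problem-solving 83 × 0.11 = 9.13
  Technical skill 81 × 0.38 = 30.78
Sum = 70.73
70.73 would be Tier 2; cap at Tier 3 applies → Tier 3.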